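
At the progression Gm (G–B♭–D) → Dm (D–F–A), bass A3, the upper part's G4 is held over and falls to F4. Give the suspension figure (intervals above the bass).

7–6 suspension.

At the second chord the bass is A3. The suspended G4 lies a seventh above the bass; after resolving down by step to F4, the interval above the bass becomes a sixth.
Suspension figures are named by those two intervals: 7–6.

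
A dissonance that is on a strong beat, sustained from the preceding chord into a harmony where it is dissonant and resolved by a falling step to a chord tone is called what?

Approach: by preparation — the pitch is first a chord tone, then held (tied or repeated) while the harmony changes under it. Departure: down by step. Metric position: strong.
A prepared dissonance that resolves downward by step — a suspension. (The same figure resolving upward would be a retardation.)

Suspension.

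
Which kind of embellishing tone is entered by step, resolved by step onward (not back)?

Passing tone.

Approach: by step. Departure: by step, continuing in the same direction.
Stepwise on both sides with no change of direction means the note fills in the space between two different chord tones — a passing tone. (Had it turned back to its starting note it would be a neighbor tone instead.)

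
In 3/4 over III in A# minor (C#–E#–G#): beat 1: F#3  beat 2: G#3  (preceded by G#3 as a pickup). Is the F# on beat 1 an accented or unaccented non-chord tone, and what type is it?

Accented neighbor tone.

The harmony at that moment is C# major triad (C#, E#, G#); F#3 is not a chord tone.
It is approached by step down from G#3 and left by step up to G#3.
Step away and step back to the same note — a neighbor tone (lower neighbor).
It falls on the downbeat, so it is accented.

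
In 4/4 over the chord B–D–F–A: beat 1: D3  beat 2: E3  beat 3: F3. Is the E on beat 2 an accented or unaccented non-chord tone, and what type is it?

The harmony at that moment is B half-diminished seventh chord (B, D, F, A); E3 is not a chord tone.
It is approached by step up from D3 and left by step up to F3.
Step in, step out in the same direction — a passing tone.
It falls on a weak beat, so it is unaccented.

Unaccented passing tone.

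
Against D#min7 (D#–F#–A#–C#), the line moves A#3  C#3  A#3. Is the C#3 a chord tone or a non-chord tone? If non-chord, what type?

D# minor seventh chord contains D#, F#, A#, C#; C# is the seventh, so it is a chord tone.

Chord tone (the seventh of D# minor seventh chord).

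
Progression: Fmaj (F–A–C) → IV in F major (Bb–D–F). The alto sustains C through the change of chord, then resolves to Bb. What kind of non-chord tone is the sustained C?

The harmony at that moment is Bb major triad (Bb, D, F); C is not a chord tone.
It is held over (the same pitch as the preceding C) and left by step down to Bb.
Held over from the previous chord and resolving down by step — a suspension.

C is a suspension.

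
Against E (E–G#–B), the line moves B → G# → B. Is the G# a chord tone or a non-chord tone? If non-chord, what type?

E major triad contains E, G#, B; G# is the third, so it is a chord tone.

Chord tone (the third of E major triad).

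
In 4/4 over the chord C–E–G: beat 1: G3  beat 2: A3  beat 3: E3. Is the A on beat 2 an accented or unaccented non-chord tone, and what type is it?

The harmony at that moment is C major triad (C, E, G); A3 is not a chord tone.
It is approached by step up from G3 and left by leap down to E3.
Step in, leap out — an escape tone.
It falls on a weak beat, so it is unaccented.

Unaccented escape tone.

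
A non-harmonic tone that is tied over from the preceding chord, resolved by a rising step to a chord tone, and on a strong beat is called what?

Approach: by preparation — the pitch is first a chord tone, then held (tied or repeated) while the harmony changes under it. Departure: up by step. Metric position: strong.
A prepared dissonance that resolves upward by step — a retardation. (The same figure resolving downward would be a suspension.)

Retardation.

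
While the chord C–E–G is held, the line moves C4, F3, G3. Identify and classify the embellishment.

F3 is an appoggiatura.

The harmony at that moment is C major triad (C, E, G); F3 is not a chord tone.
It is approached by leap down from C4 and left by step up to G3.
Leap in, step out — an appoggiatura.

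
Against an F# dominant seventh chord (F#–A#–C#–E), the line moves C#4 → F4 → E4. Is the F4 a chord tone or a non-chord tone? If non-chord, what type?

The harmony at that moment is F# dominant seventh chord (F#, A#, C#, E); F4 is not a chord tone.
It is approached by leap up from C#4 and left by step down to E4.
Leap in, step out — an appoggiatura.

Non-chord tone — an appoggiatura.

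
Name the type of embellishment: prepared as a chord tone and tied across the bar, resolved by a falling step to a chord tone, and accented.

Approach: by preparation — the pitch is first a chord tone, then held (tied or repeated) while the harmony changes under it. Departure: down by step. Metric position: strong.
A prepared dissonance that resolves downward by step — a suspension. (The same figure resolving upward would be a retardation.)

Suspension.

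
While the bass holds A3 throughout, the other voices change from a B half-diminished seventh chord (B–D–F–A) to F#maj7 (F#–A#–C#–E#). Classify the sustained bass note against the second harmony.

The harmony at that moment is F# major seventh chord (F#, A#, C#, E#); A3 is not a chord tone.
It is held over (the same pitch as the preceding A3) and then sustained as the same pitch into the next harmony.
Sustained through a change of harmony — a pedal tone.

Pedal tone (pedal point).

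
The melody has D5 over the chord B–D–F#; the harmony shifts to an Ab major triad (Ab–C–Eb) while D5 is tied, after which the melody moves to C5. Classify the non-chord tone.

The harmony at that moment is Ab major triad (Ab, C, Eb); D5 is not a chord tone.
It is held over (the same pitch as the preceding D5) and left by step down to C5.
Held over from the previous chord and resolving down by step — a suspension.

D5 is a suspension.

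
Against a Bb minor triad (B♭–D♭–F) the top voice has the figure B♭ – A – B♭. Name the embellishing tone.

A is a neighbor tone.

The harmony at that moment is B♭ minor triad (B♭, D♭, F); A is not a chord tone.
It is approached by step down from B♭ and left by step up to B♭.
Step away and step back to the same note — a neighbor tone (lower neighbor).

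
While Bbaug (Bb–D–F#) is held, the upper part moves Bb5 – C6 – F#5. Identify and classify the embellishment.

The harmony at that moment is Bb augmented triad (Bb, D, F#); C6 is not a chord tone.
It is approached by step up from Bb5 and left by leap down to F#5.
Step in, leap out — an escape tone.

C6 is an escape tone.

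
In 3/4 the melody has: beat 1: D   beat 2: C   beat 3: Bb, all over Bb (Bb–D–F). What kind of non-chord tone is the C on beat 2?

Passing tone.

The harmony at that moment is Bb major triad (Bb, D, F); C is not a chord tone.
It is approached by step down from D and left by step down to Bb.
Step in, step out in the same direction — a passing tone.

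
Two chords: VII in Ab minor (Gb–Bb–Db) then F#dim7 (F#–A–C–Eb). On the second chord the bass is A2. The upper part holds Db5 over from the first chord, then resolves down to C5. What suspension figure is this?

At the second chord the bass is A2. The suspended Db5 lies a fourth above the bass; after resolving down by step to C5, the interval above the bass becomes a third.
Suspension figures are named by those two intervals: 4–3.

4–3 suspension.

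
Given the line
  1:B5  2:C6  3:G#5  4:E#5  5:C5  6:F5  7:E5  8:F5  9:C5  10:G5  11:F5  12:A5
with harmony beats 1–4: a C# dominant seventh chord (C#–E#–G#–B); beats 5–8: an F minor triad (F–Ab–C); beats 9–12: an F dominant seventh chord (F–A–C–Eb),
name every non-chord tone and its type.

C6 (beat 2) — escape tone; E5 (beat 7) — neighbor tone; G5 (beat 10) — appoggiatura.

The harmony at that moment is C# dominant seventh chord (C#, E#, G#, B); C6 is not a chord tone.
It is approached by step up from B5 and left by leap down to G#5.
Step in, leap out — an escape tone.
The harmony at that moment is F minor triad (F, Ab, C); E5 is not a chord tone.
It is approached by step down from F5 and left by step up to F5.
Step away and step back to the same note — a neighbor tone (lower neighbor).
The harmony at that moment is F dominant seventh chord (F, A, C, Eb); G5 is not a chord tone.
It is approached by leap up from C5 and left by step down to F5.
Leap in, step out — an appoggiatura.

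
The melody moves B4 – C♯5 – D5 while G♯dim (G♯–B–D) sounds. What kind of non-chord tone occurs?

The harmony at that moment is G♯ diminished triad (G♯, B, D); C♯5 is not a chord tone.
It is approached by step up from B4 and left by step up to D5.
Step in, step out in the same direction — a passing tone.

C♯5 is a passing tone.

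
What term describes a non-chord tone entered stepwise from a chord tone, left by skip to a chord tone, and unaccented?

Escape tone.

Approach: by step. Departure: by leap. Metric position: weak.
Step in, leap out, from a weak position — an escape tone (échappée). (It is the mirror image of the appoggiatura, which leaps in and steps out on a strong beat.)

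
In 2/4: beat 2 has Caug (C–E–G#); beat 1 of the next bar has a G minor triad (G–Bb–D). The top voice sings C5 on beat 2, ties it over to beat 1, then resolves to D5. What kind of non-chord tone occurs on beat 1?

Retardation.

The harmony at that moment is G minor triad (G, Bb, D); C5 is not a chord tone.
It is held over (the same pitch as the preceding C5) and left by step up to D5.
Held over from the previous chord and resolving up by step — a retardation.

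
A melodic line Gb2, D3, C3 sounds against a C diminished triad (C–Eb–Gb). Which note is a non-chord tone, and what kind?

D3 is an appoggiatura.

The harmony at that moment is C diminished triad (C, Eb, Gb); D3 is not a chord tone.
It is approached by leap up from Gb2 and left by step down to C3.
Leap in, step out — an appoggiatura.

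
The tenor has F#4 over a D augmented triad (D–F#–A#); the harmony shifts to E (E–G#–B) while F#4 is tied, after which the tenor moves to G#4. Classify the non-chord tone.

The harmony at that moment is E major triad (E, G#, B); F#4 is not a chord tone.
It is held over (the same pitch as the preceding F#4) and left by step up to G#4.
Held over from the previous chord and resolving up by step — a retardation.

F#4 is a retardation.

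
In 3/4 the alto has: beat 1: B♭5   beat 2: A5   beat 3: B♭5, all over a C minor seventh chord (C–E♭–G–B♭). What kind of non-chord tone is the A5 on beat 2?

Lower neighbor tone.

The harmony at that moment is C minor seventh chord (C, E♭, G, B♭); A5 is not a chord tone.
It is approached by step down from B♭5 and left by step up to B♭5.
Step away and step back to the same note — a neighbor tone (lower neighbor).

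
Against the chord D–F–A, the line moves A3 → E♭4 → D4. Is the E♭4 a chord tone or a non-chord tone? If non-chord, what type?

Non-chord tone — an appoggiatura.

The harmony at that moment is D minor triad (D, F, A); E♭4 is not a chord tone.
It is approached by leap up from A3 and left by step down to D4.
Leap in, step out — an appoggiatura.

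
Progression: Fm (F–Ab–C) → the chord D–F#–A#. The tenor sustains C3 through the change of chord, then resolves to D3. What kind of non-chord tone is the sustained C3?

C3 is a retardation.

The harmony at that moment is D augmented triad (D, F#, A#); C3 is not a chord tone.
It is held over (the same pitch as the preceding C3) and left by step up to D3.
Held over from the previous chord and resolving up by step — a retardation.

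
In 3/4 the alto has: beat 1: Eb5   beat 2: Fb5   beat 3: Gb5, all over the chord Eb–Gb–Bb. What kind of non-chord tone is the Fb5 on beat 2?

The harmony at that moment is Eb minor triad (Eb, Gb, Bb); Fb5 is not a chord tone.
It is approached by step up from Eb5 and left by step up to Gb5.
Step in, step out in the same direction — a passing tone.

Passing tone.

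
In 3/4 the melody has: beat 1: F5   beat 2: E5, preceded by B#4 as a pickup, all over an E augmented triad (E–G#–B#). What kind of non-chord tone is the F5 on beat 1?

Appoggiatura.

The harmony at that moment is E augmented triad (E, G#, B#); F5 is not a chord tone.
It is approached by leap up from B#4 and left by step down to E5.
Leap in, step out, metrically accented — an appoggiatura.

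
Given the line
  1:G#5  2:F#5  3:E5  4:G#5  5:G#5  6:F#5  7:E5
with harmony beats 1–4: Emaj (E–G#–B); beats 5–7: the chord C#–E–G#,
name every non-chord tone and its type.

F#5 (beat 2) — passing tone; F#5 (beat 6) — passing tone.

The harmony at that moment is E major triad (E, G#, B); F#5 is not a chord tone.
It is approached by step down from G#5 and left by step down to E5.
Step in, step out in the same direction — a passing tone.
The harmony at that moment is C# minor triad (C#, E, G#); F#5 is not a chord tone.
It is approached by step down from G#5 and left by step down to E5.
Step in, step out in the same direction — a passing tone.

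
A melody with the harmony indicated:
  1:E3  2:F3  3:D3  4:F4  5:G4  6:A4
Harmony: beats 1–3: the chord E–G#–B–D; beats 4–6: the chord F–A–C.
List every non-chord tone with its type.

The harmony at that moment is E dominant seventh chord (E, G#, B, D); F3 is not a chord tone.
It is approached by step up from E3 and left by leap down to D3.
Step in, leap out — an escape tone.
The harmony at that moment is F major triad (F, A, C); G4 is not a chord tone.
It is approached by step up from F4 and left by step up to A4.
Step in, step out in the same direction — a passing tone.

F3 (beat 2) — escape tone; G4 (beat 5) — passing tone.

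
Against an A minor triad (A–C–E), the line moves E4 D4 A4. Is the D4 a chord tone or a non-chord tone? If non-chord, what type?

Non-chord tone — an escape tone.

The harmony at that moment is A minor triad (A, C, E); D4 is not a chord tone.
It is approached by step down from E4 and left by leap up to A4.
Step in, leap out — an escape tone.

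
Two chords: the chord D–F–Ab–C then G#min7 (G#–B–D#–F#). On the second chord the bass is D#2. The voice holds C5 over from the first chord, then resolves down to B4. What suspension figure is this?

7–6 suspension.

At the second chord the bass is D#2. The suspended C5 lies a seventh above the bass; after resolving down by step to B4, the interval above the bass becomes a sixth.
Suspension figures are named by those two intervals: 7–6.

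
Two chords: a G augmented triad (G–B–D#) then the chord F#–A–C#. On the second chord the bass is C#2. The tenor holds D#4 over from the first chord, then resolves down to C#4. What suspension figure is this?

9–8 suspension.

At the second chord the bass is C#2. The suspended D#4 lies a ninth above the bass; after resolving down by step to C#4, the interval above the bass becomes an octave.
Suspension figures are named by those two intervals: 9–8.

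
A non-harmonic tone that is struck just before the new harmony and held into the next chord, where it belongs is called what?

Anticipation.

Approach: ahead of the chord change (typically by step), so it is dissonant against the current harmony. Departure: none — the same pitch is restated or held and is a chord tone of the new harmony.
Dissonant first, consonant once the harmony catches up: the note simply arrives early — an anticipation. (The reverse timing, consonant first and dissonant after the change, would be a suspension or retardation.)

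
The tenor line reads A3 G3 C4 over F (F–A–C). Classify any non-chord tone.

G3 is an escape tone.

The harmony at that moment is F major triad (F, A, C); G3 is not a chord tone.
It is approached by step down from A3 and left by leap up to C4.
Step in, leap out — an escape tone.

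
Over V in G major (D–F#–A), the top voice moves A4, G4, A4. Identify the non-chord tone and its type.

The harmony at that moment is D major triad (D, F#, A); G4 is not a chord tone.
It is approached by step down from A4 and left by step up to A4.
Step away and step back to the same note — a neighbor tone (lower neighbor).

G4 is a neighbor tone.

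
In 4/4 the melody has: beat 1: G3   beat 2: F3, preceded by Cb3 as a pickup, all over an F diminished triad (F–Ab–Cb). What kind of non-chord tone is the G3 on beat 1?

Appoggiatura.

The harmony at that moment is F diminished triad (F, Ab, Cb); G3 is not a chord tone.
It is approached by leap up from Cb3 and left by step down to F3.
Leap in, step out, metrically accented — an appoggiatura.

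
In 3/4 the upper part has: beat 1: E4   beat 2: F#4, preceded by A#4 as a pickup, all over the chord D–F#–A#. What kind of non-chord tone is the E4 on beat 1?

The harmony at that moment is D augmented triad (D, F#, A#); E4 is not a chord tone.
It is approached by leap down from A#4 and left by step up to F#4.
Leap in, step out, metrically accented — an appoggiatura.

Appoggiatura.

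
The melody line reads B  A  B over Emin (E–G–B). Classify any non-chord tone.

The harmony at that moment is E minor triad (E, G, B); A is not a chord tone.
It is approached by step down from B and left by step up to B.
Step away and step back to the same note — a neighbor tone (lower neighbor).

A is a neighbor tone.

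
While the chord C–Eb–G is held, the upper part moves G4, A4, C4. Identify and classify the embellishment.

A4 is an escape tone.

The harmony at that moment is C minor triad (C, Eb, G); A4 is not a chord tone.
It is approached by step up from G4 and left by leap down to C4.
Step in, leap out — an escape tone.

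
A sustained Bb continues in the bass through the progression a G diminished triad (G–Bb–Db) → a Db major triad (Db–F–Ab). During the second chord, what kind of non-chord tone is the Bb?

The harmony at that moment is Db major triad (Db, F, Ab); Bb is not a chord tone.
It is held over (the same pitch as the preceding Bb) and then sustained as the same pitch into the next harmony.
Sustained through a change of harmony — a pedal tone.

Pedal tone (pedal point).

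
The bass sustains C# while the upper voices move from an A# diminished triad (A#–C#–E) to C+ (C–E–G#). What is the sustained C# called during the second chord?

Pedal tone (pedal point).

The harmony at that moment is C augmented triad (C, E, G#); C# is not a chord tone.
It is held over (the same pitch as the preceding C#) and then sustained as the same pitch into the next harmony.
Sustained through a change of harmony — a pedal tone.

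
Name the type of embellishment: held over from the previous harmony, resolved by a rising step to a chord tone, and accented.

Approach: by preparation — the pitch is first a chord tone, then held (tied or repeated) while the harmony changes under it. Departure: up by step. Metric position: strong.
A prepared dissonance that resolves upward by step — a retardation. (The same figure resolving downward would be a suspension.)

Retardation.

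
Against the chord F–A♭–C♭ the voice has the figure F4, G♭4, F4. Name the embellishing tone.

The harmony at that moment is F diminished triad (F, A♭, C♭); G♭4 is not a chord tone.
It is approached by step up from F4 and left by step down to F4.
Step away and step back to the same note — a neighbor tone (upper neighbor).

G♭4 is a neighbor tone.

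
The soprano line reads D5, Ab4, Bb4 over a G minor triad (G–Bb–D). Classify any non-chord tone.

The harmony at that moment is G minor triad (G, Bb, D); Ab4 is not a chord tone.
It is approached by leap down from D5 and left by step up to Bb4.
Leap in, step out — an appoggiatura.

Ab4 is an appoggiatura.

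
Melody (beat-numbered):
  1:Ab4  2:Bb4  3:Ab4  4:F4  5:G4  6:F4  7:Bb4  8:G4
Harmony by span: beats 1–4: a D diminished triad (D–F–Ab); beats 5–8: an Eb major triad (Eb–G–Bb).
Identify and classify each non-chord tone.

The harmony at that moment is D diminished triad (D, F, Ab); Bb4 is not a chord tone.
It is approached by step up from Ab4 and left by step down to Ab4.
Step away and step back to the same note — a neighbor tone (upper neighbor).
The harmony at that moment is Eb major triad (Eb, G, Bb); F4 is not a chord tone.
It is approached by step down from G4 and left by leap up to Bb4.
Step in, leap out — an escape tone.

Bb4 (beat 2) — neighbor tone; F4 (beat 6) — escape tone.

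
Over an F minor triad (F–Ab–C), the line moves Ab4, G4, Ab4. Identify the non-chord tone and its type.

The harmony at that moment is F minor triad (F, Ab, C); G4 is not a chord tone.
It is approached by step down from Ab4 and left by step up to Ab4.
Step away and step back to the same note — a neighbor tone (lower neighbor).

G4 is a neighbor tone.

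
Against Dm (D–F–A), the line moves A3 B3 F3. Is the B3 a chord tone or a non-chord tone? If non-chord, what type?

Non-chord tone — an escape tone.

The harmony at that moment is D minor triad (D, F, A); B3 is not a chord tone.
It is approached by step up from A3 and left by leap down to F3.
Step in, leap out — an escape tone.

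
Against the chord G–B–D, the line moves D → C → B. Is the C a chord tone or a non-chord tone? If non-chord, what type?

Non-chord tone — a passing tone.

The harmony at that moment is G major triad (G, B, D); C is not a chord tone.
It is approached by step down from D and left by step down to B.
Step in, step out in the same direction — a passing tone.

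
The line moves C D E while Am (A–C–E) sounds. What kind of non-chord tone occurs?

The harmony at that moment is A minor triad (A, C, E); D is not a chord tone.
It is approached by step up from C and left by step up to E.
Step in, step out in the same direction — a passing tone.

D is a passing tone.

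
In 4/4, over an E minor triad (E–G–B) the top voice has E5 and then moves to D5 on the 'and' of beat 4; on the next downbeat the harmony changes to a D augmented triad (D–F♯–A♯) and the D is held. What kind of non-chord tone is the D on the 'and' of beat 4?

The harmony at that moment is E minor triad (E, G, B); D5 is not a chord tone.
It is approached by step down from E5 and then sustained as the same pitch into the next harmony.
Arriving early and becoming a chord tone when the harmony changes — an anticipation.

Anticipation.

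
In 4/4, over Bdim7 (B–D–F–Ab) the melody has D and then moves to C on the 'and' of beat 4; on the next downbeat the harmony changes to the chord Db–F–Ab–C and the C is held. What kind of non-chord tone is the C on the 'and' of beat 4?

Anticipation.

The harmony at that moment is B diminished seventh chord (B, D, F, Ab); C is not a chord tone.
It is approached by step down from D and then sustained as the same pitch into the next harmony.
Arriving early and becoming a chord tone when the harmony changes — an anticipation.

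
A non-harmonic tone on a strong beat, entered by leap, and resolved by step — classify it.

Appoggiatura.

Approach: by leap. Departure: by step. Metric position: strong.
Leap in, step out, in a metrically strong position — an appoggiatura. (It is the mirror image of the escape tone, which steps in and leaps out from a weak position.)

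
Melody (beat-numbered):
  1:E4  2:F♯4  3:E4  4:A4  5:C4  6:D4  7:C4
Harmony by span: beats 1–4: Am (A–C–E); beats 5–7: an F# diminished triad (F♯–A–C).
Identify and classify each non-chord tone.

F♯4 (beat 2) — neighbor tone; D4 (beat 6) — neighbor tone.

The harmony at that moment is A minor triad (A, C, E); F♯4 is not a chord tone.
It is approached by step up from E4 and left by step down to E4.
Step away and step back to the same note — a neighbor tone (upper neighbor).
The harmony at that moment is F♯ diminished triad (F♯, A, C); D4 is not a chord tone.
It is approached by step up from C4 and left by step down to C4.
Step away and step back to the same note — a neighbor tone (upper neighbor).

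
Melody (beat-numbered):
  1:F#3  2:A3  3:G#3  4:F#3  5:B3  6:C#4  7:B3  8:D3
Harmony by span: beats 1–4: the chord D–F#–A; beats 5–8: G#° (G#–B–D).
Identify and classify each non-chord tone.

The harmony at that moment is D major triad (D, F#, A); G#3 is not a chord tone.
It is approached by step down from A3 and left by step down to F#3.
Step in, step out in the same direction — a passing tone.
The harmony at that moment is G# diminished triad (G#, B, D); C#4 is not a chord tone.
It is approached by step up from B3 and left by step down to B3.
Step away and step back to the same note — a neighbor tone (upper neighbor).

G#3 (beat 3) — passing tone; C#4 (beat 6) — neighbor tone.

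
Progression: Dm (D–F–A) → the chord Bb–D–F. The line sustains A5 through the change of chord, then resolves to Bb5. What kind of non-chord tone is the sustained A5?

A5 is a retardation.

The harmony at that moment is Bb major triad (Bb, D, F); A5 is not a chord tone.
It is held over (the same pitch as the preceding A5) and left by step up to Bb5.
Held over from the previous chord and resolving up by step — a retardation.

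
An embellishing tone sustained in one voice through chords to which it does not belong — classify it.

Pedal tone.

Approach: none. Departure: none — a single pitch is sustained while the chords change around it, passing through harmonies that do not contain it.
No melodic motion at all; the dissonance is created entirely by the moving harmonies against the stationary note — a pedal tone (pedal point).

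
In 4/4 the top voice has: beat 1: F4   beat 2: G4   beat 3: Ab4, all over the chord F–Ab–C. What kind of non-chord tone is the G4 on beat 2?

Passing tone.

The harmony at that moment is F minor triad (F, Ab, C); G4 is not a chord tone.
It is approached by step up from F4 and left by step up to Ab4.
Step in, step out in the same direction — a passing tone.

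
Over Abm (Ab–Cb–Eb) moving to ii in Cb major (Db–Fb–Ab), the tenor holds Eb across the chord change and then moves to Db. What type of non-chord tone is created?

The harmony at that moment is Db minor triad (Db, Fb, Ab); Eb is not a chord tone.
It is held over (the same pitch as the preceding Eb) and left by step down to Db.
Held over from the previous chord and resolving down by step — a suspension.

Eb is a suspension.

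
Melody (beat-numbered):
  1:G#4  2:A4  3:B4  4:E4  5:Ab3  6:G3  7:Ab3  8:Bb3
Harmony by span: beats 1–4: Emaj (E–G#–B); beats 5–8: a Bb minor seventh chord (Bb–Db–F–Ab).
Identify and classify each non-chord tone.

A4 (beat 2) — passing tone; G3 (beat 6) — neighbor tone.

The harmony at that moment is E major triad (E, G#, B); A4 is not a chord tone.
It is approached by step up from G#4 and left by step up to B4.
Step in, step out in the same direction — a passing tone.
The harmony at that moment is Bb minor seventh chord (Bb, Db, F, Ab); G3 is not a chord tone.
It is approached by step down from Ab3 and left by step up to Ab3.
Step away and step back to the same note — a neighbor tone (lower neighbor).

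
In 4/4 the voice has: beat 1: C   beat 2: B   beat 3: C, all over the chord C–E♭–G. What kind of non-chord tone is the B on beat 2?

Lower neighbor tone.

The harmony at that moment is C minor triad (C, E♭, G); B is not a chord tone.
It is approached by step down from C and left by step up to C.
Step away and step back to the same note — a neighbor tone (lower neighbor).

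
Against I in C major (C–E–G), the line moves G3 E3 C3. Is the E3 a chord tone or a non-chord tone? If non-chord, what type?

C major triad contains C, E, G; E is the third, so it is a chord tone.

Chord tone (the third of C major triad).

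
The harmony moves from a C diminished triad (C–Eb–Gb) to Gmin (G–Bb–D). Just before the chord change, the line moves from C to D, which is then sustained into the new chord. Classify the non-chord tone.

The harmony at that moment is C diminished triad (C, Eb, Gb); D is not a chord tone.
It is approached by step up from C and then sustained as the same pitch into the next harmony.
Arriving early and becoming a chord tone when the harmony changes — an anticipation.

D is an anticipation.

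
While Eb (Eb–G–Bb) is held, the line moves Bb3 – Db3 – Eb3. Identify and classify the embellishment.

Db3 is an appoggiatura.

The harmony at that moment is Eb major triad (Eb, G, Bb); Db3 is not a chord tone.
It is approached by leap down from Bb3 and left by step up to Eb3.
Leap in, step out — an appoggiatura.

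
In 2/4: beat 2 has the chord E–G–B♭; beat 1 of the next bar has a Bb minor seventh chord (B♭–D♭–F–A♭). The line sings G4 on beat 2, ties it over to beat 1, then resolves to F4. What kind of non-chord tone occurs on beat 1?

Suspension.

The harmony at that moment is B♭ minor seventh chord (B♭, D♭, F, A♭); G4 is not a chord tone.
It is held over (the same pitch as the preceding G4) and left by step down to F4.
Held over from the previous chord and resolving down by step — a suspension.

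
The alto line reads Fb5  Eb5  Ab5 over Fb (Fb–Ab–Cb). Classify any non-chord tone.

The harmony at that moment is Fb major triad (Fb, Ab, Cb); Eb5 is not a chord tone.
It is approached by step down from Fb5 and left by leap up to Ab5.
Step in, leap out — an escape tone.

Eb5 is an escape tone.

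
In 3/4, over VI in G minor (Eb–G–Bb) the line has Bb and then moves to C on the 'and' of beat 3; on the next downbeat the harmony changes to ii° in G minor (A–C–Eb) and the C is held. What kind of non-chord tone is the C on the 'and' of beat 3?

Anticipation.

The harmony at that moment is Eb major triad (Eb, G, Bb); C is not a chord tone.
It is approached by step up from Bb and then sustained as the same pitch into the next harmony.
Arriving early and becoming a chord tone when the harmony changes — an anticipation.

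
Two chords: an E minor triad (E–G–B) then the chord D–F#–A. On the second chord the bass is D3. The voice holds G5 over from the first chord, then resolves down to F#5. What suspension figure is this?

4–3 suspension.

At the second chord the bass is D3. The suspended G5 lies a fourth above the bass; after resolving down by step to F#5, the interval above the bass becomes a third.
Suspension figures are named by those two intervals: 4–3.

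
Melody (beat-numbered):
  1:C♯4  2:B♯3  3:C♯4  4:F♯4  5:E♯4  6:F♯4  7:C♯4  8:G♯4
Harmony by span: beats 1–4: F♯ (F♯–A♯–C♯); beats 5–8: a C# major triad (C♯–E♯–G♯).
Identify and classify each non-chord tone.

The harmony at that moment is F♯ major triad (F♯, A♯, C♯); B♯3 is not a chord tone.
It is approached by step down from C♯4 and left by step up to C♯4.
Step away and step back to the same note — a neighbor tone (lower neighbor).
The harmony at that moment is C♯ major triad (C♯, E♯, G♯); F♯4 is not a chord tone.
It is approached by step up from E♯4 and left by leap down to C♯4.
Step in, leap out — an escape tone.

B♯3 (beat 2) — neighbor tone; F♯4 (beat 6) — escape tone.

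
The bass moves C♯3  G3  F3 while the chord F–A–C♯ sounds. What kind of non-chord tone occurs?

G3 is an appoggiatura.

The harmony at that moment is F augmented triad (F, A, C♯); G3 is not a chord tone.
It is approached by leap up from C♯3 and left by step down to F3.
Leap in, step out — an appoggiatura.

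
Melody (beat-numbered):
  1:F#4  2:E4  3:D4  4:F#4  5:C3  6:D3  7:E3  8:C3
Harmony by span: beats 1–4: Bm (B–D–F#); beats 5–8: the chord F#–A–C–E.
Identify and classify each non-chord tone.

The harmony at that moment is B minor triad (B, D, F#); E4 is not a chord tone.
It is approached by step down from F#4 and left by step down to D4.
Step in, step out in the same direction — a passing tone.
The harmony at that moment is F# half-diminished seventh chord (F#, A, C, E); D3 is not a chord tone.
It is approached by step up from C3 and left by step up to E3.
Step in, step out in the same direction — a passing tone.

E4 (beat 2) — passing tone; D3 (beat 6) — passing tone.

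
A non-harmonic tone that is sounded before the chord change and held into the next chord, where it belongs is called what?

Anticipation.

Approach: ahead of the chord change (typically by step), so it is dissonant against the current harmony. Departure: none — the same pitch is restated or held and is a chord tone of the new harmony.
Dissonant first, consonant once the harmony catches up: the note simply arrives early — an anticipation. (The reverse timing, consonant first and dissonant after the change, would be a suspension or retardation.)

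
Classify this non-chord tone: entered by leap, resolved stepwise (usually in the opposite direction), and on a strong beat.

Approach: by leap. Departure: by step. Metric position: strong.
Leap in, step out, in a metrically strong position — an appoggiatura. (It is the mirror image of the escape tone, which steps in and leaps out from a weak position.)

Appoggiatura.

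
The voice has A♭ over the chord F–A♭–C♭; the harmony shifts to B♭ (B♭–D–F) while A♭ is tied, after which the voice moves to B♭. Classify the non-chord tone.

A♭ is a retardation.

The harmony at that moment is B♭ major triad (B♭, D, F); A♭ is not a chord tone.
It is held over (the same pitch as the preceding A♭) and left by step up to B♭.
Held over from the previous chord and resolving up by step — a retardation.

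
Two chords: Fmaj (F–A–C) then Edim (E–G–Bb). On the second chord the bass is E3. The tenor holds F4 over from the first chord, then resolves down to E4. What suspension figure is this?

At the second chord the bass is E3. The suspended F4 lies a ninth above the bass; after resolving down by step to E4, the interval above the bass becomes an octave.
Suspension figures are named by those two intervals: 9–8.

9–8 suspension.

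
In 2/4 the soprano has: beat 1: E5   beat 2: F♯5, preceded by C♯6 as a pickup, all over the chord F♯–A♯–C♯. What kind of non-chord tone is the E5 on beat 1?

Appoggiatura.

The harmony at that moment is F♯ major triad (F♯, A♯, C♯); E5 is not a chord tone.
It is approached by leap down from C♯6 and left by step up to F♯5.
Leap in, step out, metrically accented — an appoggiatura.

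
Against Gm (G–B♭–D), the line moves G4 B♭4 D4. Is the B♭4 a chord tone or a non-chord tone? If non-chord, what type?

G minor triad contains G, B♭, D; B♭ is the third, so it is a chord tone.

Chord tone (the third of G minor triad).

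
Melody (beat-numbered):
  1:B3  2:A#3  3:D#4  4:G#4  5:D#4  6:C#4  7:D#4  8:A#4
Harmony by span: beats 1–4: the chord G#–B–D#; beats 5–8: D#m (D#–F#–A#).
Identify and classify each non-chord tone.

The harmony at that moment is G# minor triad (G#, B, D#); A#3 is not a chord tone.
It is approached by step down from B3 and left by leap up to D#4.
Step in, leap out — an escape tone.
The harmony at that moment is D# minor triad (D#, F#, A#); C#4 is not a chord tone.
It is approached by step down from D#4 and left by step up to D#4.
Step away and step back to the same note — a neighbor tone (lower neighbor).

A#3 (beat 2) — escape tone; C#4 (beat 6) — neighbor tone.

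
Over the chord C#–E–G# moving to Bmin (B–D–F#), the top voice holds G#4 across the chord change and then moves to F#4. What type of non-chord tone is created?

G#4 is a suspension.

The harmony at that moment is B minor triad (B, D, F#); G#4 is not a chord tone.
It is held over (the same pitch as the preceding G#4) and left by step down to F#4.
Held over from the previous chord and resolving down by step — a suspension.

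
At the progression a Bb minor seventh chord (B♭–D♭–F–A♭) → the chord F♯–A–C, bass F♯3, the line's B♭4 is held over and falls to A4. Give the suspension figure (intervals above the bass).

4–3 suspension.

At the second chord the bass is F♯3. The suspended B♭4 lies a fourth above the bass; after resolving down by step to A4, the interval above the bass becomes a third.
Suspension figures are named by those two intervals: 4–3.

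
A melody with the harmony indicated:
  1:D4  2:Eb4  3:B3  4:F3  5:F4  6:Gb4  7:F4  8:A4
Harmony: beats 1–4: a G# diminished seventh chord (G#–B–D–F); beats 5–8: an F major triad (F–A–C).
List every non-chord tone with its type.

The harmony at that moment is G# diminished seventh chord (G#, B, D, F); Eb4 is not a chord tone.
It is approached by step up from D4 and left by leap down to B3.
Step in, leap out — an escape tone.
The harmony at that moment is F major triad (F, A, C); Gb4 is not a chord tone.
It is approached by step up from F4 and left by step down to F4.
Step away and step back to the same note — a neighbor tone (upper neighbor).

Eb4 (beat 2) — escape tone; Gb4 (beat 6) — neighbor tone.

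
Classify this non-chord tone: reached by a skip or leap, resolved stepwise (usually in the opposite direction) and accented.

Appoggiatura.

Approach: by leap. Departure: by step. Metric position: strong.
Leap in, step out, in a metrically strong position — an appoggiatura. (It is the mirror image of the escape tone, which steps in and leaps out from a weak position.)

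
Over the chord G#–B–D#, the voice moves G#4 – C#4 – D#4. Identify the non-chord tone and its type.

C#4 is an appoggiatura.

The harmony at that moment is G# minor triad (G#, B, D#); C#4 is not a chord tone.
It is approached by leap down from G#4 and left by step up to D#4.
Leap in, step out — an appoggiatura.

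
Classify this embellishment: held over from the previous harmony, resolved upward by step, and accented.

Approach: by preparation — the pitch is first a chord tone, then held (tied or repeated) while the harmony changes under it. Departure: up by step. Metric position: strong.
A prepared dissonance that resolves upward by step — a retardation. (The same figure resolving downward would be a suspension.)

Retardation.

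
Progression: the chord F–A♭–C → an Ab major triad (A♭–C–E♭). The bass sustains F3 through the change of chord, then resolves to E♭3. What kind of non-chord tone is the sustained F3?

F3 is a suspension.

The harmony at that moment is A♭ major triad (A♭, C, E♭); F3 is not a chord tone.
It is held over (the same pitch as the preceding F3) and left by step down to E♭3.
Held over from the previous chord and resolving down by step — a suspension.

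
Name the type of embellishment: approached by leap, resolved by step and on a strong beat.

Approach: by leap. Departure: by step. Metric position: strong.
Leap in, step out, in a metrically strong position — an appoggiatura. (It is the mirror image of the escape tone, which steps in and leaps out from a weak position.)

Appoggiatura.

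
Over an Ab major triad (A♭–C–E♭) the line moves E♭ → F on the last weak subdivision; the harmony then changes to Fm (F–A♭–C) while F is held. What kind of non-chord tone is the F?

F is an anticipation.

The harmony at that moment is A♭ major triad (A♭, C, E♭); F is not a chord tone.
It is approached by step up from E♭ and then sustained as the same pitch into the next harmony.
Arriving early and becoming a chord tone when the harmony changes — an anticipation.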